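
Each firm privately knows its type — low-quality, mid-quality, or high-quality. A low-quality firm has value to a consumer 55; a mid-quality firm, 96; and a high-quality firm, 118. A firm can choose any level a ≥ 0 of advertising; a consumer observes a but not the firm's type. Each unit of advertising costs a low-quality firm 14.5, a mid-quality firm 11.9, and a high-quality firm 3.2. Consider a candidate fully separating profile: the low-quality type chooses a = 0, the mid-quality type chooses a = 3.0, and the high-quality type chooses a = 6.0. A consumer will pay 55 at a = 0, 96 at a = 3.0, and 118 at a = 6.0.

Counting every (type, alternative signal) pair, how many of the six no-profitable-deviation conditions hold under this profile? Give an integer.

6

Low-quality (own payoff 55): to a=3.0 gives 96 − 14.5×3.0 = 52.5 → no gain ✓; to a=6.0 gives 118 − 14.5×6.0 = 31 → no gain ✓.
High-quality (own payoff 118 − 3.2×6.0 = 98.8): to a=0 gives 55 → no gain ✓; to a=3.0 gives 96 − 3.2×3.0 = 86.4 → no gain ✓.
Mid-quality (own payoff 96 − 11.9×3.0 = 60.3): to a=0 gives 55 → no gain ✓; to a=6.0 gives 118 − 11.9×6.0 = 46.6 → no gain ✓.
6 of the 6 constraints hold; this profile is a separating equilibrium.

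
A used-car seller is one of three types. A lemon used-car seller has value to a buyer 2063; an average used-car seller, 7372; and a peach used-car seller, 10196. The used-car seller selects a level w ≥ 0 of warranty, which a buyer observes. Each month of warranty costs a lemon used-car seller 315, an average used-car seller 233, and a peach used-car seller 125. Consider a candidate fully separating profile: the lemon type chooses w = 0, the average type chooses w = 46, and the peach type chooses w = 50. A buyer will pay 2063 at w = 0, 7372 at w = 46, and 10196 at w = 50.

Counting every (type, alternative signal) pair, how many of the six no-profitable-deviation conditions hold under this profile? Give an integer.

Average (own payoff 7372 − 233×46 = -3346): to w=0 gives 2063 → profitable ✗; to w=50 gives 10196 − 233×50 = -1454 → profitable ✗.
Lemon (own payoff 2063): to w=46 gives 7372 − 315×46 = -7118 → no gain ✓; to w=50 gives 10196 − 315×50 = -5554 → no gain ✓.
Peach (own payoff 10196 − 125×50 = 3946): to w=0 gives 2063 → no gain ✓; to w=46 gives 7372 − 125×46 = 1622 → no gain ✓.
4 of the 6 constraints hold; not an equilibrium.

4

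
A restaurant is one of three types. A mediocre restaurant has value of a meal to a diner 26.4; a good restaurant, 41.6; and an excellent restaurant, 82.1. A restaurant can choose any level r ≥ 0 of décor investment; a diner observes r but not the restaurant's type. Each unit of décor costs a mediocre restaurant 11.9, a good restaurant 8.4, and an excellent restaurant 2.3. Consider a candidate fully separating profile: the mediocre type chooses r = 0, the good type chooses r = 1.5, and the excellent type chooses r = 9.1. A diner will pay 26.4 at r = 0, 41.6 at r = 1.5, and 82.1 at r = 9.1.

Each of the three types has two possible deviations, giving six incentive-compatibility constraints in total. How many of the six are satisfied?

6

Mediocre (own payoff 26.4): to r=1.5 gives 41.6 − 11.9×1.5 = 23.75 → no gain ✓; to r=9.1 gives 82.1 − 11.9×9.1 = -26.19 → no gain ✓.
Good (own payoff 41.6 − 8.4×1.5 = 29): to r=0 gives 26.4 → no gain ✓; to r=9.1 gives 82.1 − 8.4×9.1 = 5.66 → no gain ✓.
Excellent (own payoff 82.1 − 2.3×9.1 = 61.17): to r=0 gives 26.4 → no gain ✓; to r=1.5 gives 41.6 − 2.3×1.5 = 38.15 → no gain ✓.
6 of the 6 constraints hold; this profile is a separating equilibrium.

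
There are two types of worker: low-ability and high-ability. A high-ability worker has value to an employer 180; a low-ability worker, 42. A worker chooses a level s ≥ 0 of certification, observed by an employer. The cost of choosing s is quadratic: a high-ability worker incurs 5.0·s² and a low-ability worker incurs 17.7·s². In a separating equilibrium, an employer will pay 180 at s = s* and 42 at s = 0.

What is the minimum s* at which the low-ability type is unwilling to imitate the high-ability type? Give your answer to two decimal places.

The low-ability type at s = 0 receives 42; imitating at s* yields 180 − 17.7·s*².
Indifference: 42 = 180 − 17.7·s*², so s*² = (180 − 42) / 17.7 ≈ 7.7966.
s* = √7.7966 ≈ 2.79.

2.79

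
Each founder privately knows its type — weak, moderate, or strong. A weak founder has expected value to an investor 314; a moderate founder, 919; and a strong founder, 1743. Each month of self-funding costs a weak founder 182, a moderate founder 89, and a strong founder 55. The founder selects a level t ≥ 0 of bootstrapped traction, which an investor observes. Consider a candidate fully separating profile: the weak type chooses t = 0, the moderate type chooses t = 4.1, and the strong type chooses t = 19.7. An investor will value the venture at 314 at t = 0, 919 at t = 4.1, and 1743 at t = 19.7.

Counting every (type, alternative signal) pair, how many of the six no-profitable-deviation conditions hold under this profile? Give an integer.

5

Strong (own payoff 1743 − 55×19.7 = 659.5): to t=0 gives 314 → no gain ✓; to t=4.1 gives 919 − 55×4.1 = 693.5 → profitable ✗.
Weak (own payoff 314): to t=4.1 gives 919 − 182×4.1 = 172.8 → no gain ✓; to t=19.7 gives 1743 − 182×19.7 = -1842.4 → no gain ✓.
Moderate (own payoff 919 − 89×4.1 = 554.1): to t=0 gives 314 → no gain ✓; to t=19.7 gives 1743 − 89×19.7 = -10.3 → no gain ✓.
5 of the 6 constraints hold; not an equilibrium.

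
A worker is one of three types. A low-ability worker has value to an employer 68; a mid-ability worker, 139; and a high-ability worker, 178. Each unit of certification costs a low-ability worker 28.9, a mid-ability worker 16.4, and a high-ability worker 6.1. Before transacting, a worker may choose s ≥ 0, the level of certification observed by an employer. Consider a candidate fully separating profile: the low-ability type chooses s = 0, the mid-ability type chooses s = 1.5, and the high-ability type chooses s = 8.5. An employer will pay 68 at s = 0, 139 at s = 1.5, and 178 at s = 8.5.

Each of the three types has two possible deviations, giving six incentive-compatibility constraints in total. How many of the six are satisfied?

4

Mid-ability (own payoff 139 − 16.4×1.5 = 114.4): to s=0 gives 68 → no gain ✓; to s=8.5 gives 178 − 16.4×8.5 = 38.6 → no gain ✓.
Low-ability (own payoff 68): to s=1.5 gives 139 − 28.9×1.5 = 95.65 → profitable ✗; to s=8.5 gives 178 − 28.9×8.5 = -67.65 → no gain ✓.
High-ability (own payoff 178 − 6.1×8.5 = 126.15): to s=0 gives 68 → no gain ✓; to s=1.5 gives 139 − 6.1×1.5 = 129.85 → profitable ✗.
4 of the 6 constraints hold; not an equilibrium.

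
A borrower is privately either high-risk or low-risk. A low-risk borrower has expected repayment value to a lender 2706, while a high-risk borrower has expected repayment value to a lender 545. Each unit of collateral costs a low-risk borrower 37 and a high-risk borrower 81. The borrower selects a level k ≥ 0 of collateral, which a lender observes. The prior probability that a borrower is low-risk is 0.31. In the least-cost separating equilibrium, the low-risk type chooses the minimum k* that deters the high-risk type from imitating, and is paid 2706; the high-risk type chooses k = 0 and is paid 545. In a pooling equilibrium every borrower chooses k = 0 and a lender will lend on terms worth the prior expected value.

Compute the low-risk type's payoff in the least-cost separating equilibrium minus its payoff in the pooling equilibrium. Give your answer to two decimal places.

503.97

Least-cost separating signal: k* solves 545 = 2706 − 81·k*, so k* = (2706 − 545)/81 ≈ 26.6790.
Low-risk type's separating payoff: 2706 − 37 × k* = 2706 − 37 × (2706 − 545)/81 = 2706 − 79957/81 ≈ 1718.8765.
Pooling payoff: 0.31 × 2706 + 0.69 × 545 = 1214.91.
Difference: 1718.8765 − 1214.91 = 503.9665, i.e. 503.97 to two decimal places.
The low-risk type prefers to separate.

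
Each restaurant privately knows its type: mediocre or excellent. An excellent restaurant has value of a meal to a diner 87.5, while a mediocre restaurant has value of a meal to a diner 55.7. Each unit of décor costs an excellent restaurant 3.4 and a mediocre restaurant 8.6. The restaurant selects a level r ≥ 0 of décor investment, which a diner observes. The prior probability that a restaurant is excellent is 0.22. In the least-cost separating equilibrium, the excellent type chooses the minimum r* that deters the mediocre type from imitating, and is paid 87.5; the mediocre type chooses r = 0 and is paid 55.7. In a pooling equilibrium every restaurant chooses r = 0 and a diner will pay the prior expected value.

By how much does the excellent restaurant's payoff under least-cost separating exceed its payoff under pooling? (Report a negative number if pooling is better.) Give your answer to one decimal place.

Least-cost separating signal: r* solves 55.7 = 87.5 − 8.6·r*, so r* = (87.5 − 55.7)/8.6 ≈ 3.6977.
Excellent type's separating payoff: 87.5 − 3.4 × r* = 87.5 − 3.4 × (87.5 − 55.7)/8.6 = 87.5 − 108.12/8.6 ≈ 74.928.
Pooling payoff: 0.22 × 87.5 + 0.78 × 55.7 = 62.696.
Difference: 74.928 − 62.696 = 12.232, i.e. 12.2 to one decimal place.
The excellent type prefers to separate.

12.2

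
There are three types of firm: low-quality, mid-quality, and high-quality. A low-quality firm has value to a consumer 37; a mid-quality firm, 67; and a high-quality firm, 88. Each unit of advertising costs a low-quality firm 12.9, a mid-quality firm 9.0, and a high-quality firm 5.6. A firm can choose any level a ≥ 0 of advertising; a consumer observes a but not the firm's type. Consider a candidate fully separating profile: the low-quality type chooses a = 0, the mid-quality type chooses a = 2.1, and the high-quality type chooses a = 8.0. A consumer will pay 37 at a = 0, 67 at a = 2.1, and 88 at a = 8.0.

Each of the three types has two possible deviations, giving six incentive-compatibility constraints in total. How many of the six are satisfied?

Mid-quality (own payoff 67 − 9.0×2.1 = 48.1): to a=0 gives 37 → no gain ✓; to a=8.0 gives 88 − 9.0×8.0 = 16 → no gain ✓.
High-quality (own payoff 88 − 5.6×8.0 = 43.2): to a=0 gives 37 → no gain ✓; to a=2.1 gives 67 − 5.6×2.1 = 55.24 → profitable ✗.
Low-quality (own payoff 37): to a=2.1 gives 67 − 12.9×2.1 = 39.91 → profitable ✗; to a=8.0 gives 88 − 12.9×8.0 = -15.2 → no gain ✓.
4 of the 6 constraints hold; not an equilibrium.

4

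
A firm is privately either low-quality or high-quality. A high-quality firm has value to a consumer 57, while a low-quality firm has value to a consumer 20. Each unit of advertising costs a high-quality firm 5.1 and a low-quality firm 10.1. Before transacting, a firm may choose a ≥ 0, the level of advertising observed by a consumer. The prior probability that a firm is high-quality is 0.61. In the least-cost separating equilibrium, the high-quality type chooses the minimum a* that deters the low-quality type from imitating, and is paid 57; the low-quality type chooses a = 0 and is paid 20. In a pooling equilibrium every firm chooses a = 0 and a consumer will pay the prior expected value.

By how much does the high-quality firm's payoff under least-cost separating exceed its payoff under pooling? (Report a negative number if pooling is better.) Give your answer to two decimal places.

-4.25

Least-cost separating signal: a* solves 20 = 57 − 10.1·a*, so a* = (57 − 20)/10.1 ≈ 3.6634.
High-quality type's separating payoff: 57 − 5.1 × a* = 57 − 5.1 × (57 − 20)/10.1 = 57 − 188.7/10.1 ≈ 38.3168.
Pooling payoff: 0.61 × 57 + 0.39 × 20 = 42.57.
Difference: 38.3168 − 42.57 = -4.2532, i.e. -4.25 to two decimal places.
The high-quality type would prefer the pooling outcome.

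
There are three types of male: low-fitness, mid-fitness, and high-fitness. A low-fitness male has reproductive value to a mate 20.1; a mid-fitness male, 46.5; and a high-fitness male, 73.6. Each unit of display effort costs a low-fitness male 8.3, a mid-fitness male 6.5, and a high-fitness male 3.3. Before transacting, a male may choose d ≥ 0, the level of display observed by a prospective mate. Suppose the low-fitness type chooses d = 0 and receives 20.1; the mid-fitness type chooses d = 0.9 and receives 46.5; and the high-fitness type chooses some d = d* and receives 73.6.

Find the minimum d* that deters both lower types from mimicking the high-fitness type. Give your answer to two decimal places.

6.45

Low-fitness type (on-path payoff 20.1) won't mimic when 20.1 ≥ 73.6 − 8.3·d*, i.e. d* ≥ 6.45.
Mid-fitness type (on-path payoff 46.5 − 6.5×0.9 = 40.65) won't mimic when 40.65 ≥ 73.6 − 6.5·d*, i.e. d* ≥ 5.07.
Both must hold, so d* = max(6.45, 5.07) = 6.45. The low-fitness type's constraint binds.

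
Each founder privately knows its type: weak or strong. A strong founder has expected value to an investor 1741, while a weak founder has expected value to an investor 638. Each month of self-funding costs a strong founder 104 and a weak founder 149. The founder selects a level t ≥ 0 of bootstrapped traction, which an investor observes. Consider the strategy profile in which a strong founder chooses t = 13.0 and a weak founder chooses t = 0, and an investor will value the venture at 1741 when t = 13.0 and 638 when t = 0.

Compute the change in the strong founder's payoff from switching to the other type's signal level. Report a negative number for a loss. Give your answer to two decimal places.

249.00

Playing t = 13.0 the strong founder receives 1741 − 104 × 13.0 = 389.
Deviating to t = 0 yields 638 instead.
Gain from deviating: 638 − 389 = 249.00.
The gain is positive, so the strong type's incentive-compatibility constraint is violated — this profile is not a separating equilibrium.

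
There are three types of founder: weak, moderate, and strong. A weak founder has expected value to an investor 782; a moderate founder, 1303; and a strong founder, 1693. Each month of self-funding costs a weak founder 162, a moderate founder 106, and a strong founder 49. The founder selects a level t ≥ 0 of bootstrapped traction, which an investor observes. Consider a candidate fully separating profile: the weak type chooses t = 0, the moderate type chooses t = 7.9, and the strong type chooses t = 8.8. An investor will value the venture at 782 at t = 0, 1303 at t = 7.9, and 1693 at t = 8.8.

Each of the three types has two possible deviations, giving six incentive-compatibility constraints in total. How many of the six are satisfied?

4

Moderate (own payoff 1303 − 106×7.9 = 465.6): to t=0 gives 782 → profitable ✗; to t=8.8 gives 1693 − 106×8.8 = 760.2 → profitable ✗.
Strong (own payoff 1693 − 49×8.8 = 1261.8): to t=0 gives 782 → no gain ✓; to t=7.9 gives 1303 − 49×7.9 = 915.9 → no gain ✓.
Weak (own payoff 782): to t=7.9 gives 1303 − 162×7.9 = 23.2 → no gain ✓; to t=8.8 gives 1693 − 162×8.8 = 267.4 → no gain ✓.
4 of the 6 constraints hold; not an equilibrium.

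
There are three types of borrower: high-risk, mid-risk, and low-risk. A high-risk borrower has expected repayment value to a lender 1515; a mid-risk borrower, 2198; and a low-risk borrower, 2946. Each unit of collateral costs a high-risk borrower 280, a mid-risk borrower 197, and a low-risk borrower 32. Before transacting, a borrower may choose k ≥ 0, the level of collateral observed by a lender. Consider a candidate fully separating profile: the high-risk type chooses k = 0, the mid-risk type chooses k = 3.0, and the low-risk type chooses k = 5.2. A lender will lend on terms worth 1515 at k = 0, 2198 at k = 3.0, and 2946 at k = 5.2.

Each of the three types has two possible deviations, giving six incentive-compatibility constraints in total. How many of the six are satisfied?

5

Low-risk (own payoff 2946 − 32×5.2 = 2779.6): to k=0 gives 1515 → no gain ✓; to k=3.0 gives 2198 − 32×3.0 = 2102 → no gain ✓.
Mid-risk (own payoff 2198 − 197×3.0 = 1607): to k=0 gives 1515 → no gain ✓; to k=5.2 gives 2946 − 197×5.2 = 1921.6 → profitable ✗.
High-risk (own payoff 1515): to k=3.0 gives 2198 − 280×3.0 = 1358 → no gain ✓; to k=5.2 gives 2946 − 280×5.2 = 1490 → no gain ✓.
5 of the 6 constraints hold; not an equilibrium.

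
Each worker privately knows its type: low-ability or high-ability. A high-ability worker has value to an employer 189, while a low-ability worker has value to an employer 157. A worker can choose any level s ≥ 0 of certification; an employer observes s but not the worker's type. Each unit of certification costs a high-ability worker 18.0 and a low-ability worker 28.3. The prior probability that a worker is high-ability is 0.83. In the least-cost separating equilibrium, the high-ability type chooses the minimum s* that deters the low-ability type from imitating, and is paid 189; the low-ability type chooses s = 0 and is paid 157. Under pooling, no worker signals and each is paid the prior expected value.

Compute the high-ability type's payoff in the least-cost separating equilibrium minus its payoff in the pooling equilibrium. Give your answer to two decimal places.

Least-cost separating signal: s* solves 157 = 189 − 28.3·s*, so s* = (189 − 157)/28.3 ≈ 1.1307.
High-ability type's separating payoff: 189 − 18.0 × s* = 189 − 18.0 × (189 − 157)/28.3 = 189 − 576/28.3 ≈ 168.6466.
Pooling payoff: 0.83 × 189 + 0.17 × 157 = 183.56.
Difference: 168.6466 − 183.56 = -14.9134, i.e. -14.91 to two decimal places.
The high-ability type would prefer the pooling outcome.

-14.91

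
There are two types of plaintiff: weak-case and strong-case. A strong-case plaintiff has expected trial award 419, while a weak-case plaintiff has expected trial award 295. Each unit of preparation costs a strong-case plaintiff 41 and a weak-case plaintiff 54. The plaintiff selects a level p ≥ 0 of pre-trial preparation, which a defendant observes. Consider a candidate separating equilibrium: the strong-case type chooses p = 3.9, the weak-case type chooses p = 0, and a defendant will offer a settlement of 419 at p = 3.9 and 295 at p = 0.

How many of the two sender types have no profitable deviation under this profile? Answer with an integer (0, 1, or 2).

1

Strong-case type: signal → 419 − 41 × 3.9 = 259.1; deviate to 0 → 295. IC fails (259.1 < 295).
Weak-case type: stay at 0 → 295; mimic → 419 − 54 × 3.9 = 208.4. IC holds (295 ≥ 208.4).
1 of 2 constraints hold, so this profile is not an equilibrium.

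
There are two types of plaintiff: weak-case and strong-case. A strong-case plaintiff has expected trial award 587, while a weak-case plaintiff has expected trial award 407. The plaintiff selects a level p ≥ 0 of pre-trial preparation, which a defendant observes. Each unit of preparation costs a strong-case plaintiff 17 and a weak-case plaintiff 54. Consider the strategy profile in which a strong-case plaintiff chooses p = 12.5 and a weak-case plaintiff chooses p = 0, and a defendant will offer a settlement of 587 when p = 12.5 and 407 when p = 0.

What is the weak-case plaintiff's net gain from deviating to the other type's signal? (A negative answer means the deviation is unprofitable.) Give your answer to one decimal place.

-495.0

Playing p = 0 the weak-case plaintiff receives 407.
Deviating to p = 12.5 brings payment 587 at cost 54 × 12.5 = 675, netting -88.
Gain from deviating: -88 − 407 = -495.0.
The gain is negative, so the weak-case type's incentive-compatibility constraint is satisfied.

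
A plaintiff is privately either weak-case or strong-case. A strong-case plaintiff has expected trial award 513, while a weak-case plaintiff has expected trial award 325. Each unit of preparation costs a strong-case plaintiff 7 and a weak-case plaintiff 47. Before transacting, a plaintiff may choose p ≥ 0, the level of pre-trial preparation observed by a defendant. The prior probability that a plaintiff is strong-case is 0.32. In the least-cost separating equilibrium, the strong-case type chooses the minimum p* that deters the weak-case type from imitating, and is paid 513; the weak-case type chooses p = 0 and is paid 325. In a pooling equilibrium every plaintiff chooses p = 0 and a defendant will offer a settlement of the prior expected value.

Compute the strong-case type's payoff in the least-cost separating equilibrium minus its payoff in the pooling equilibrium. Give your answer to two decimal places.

Least-cost separating signal: p* solves 325 = 513 − 47·p*, so p* = (513 − 325)/47 = 4.
Strong-case type's separating payoff: 513 − 7 × p* = 513 − 7 × (513 − 325)/47 = 513 − 1316/47 = 485.
Pooling payoff: 0.32 × 513 + 0.68 × 325 = 385.16.
Difference: 485 − 385.16 = 99.84.
The strong-case type prefers to separate.

99.84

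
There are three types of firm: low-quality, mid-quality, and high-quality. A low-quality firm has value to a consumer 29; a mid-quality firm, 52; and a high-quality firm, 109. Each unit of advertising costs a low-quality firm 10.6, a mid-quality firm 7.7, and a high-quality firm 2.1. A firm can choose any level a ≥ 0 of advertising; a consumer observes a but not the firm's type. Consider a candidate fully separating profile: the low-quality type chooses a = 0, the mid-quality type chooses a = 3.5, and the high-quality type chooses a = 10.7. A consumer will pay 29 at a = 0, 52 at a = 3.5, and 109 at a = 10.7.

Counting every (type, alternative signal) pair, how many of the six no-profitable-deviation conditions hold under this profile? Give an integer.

4

Mid-quality (own payoff 52 − 7.7×3.5 = 25.05): to a=0 gives 29 → profitable ✗; to a=10.7 gives 109 − 7.7×10.7 = 26.61 → profitable ✗.
Low-quality (own payoff 29): to a=3.5 gives 52 − 10.6×3.5 = 14.9 → no gain ✓; to a=10.7 gives 109 − 10.6×10.7 = -4.42 → no gain ✓.
High-quality (own payoff 109 − 2.1×10.7 = 86.53): to a=0 gives 29 → no gain ✓; to a=3.5 gives 52 − 2.1×3.5 = 44.65 → no gain ✓.
4 of the 6 constraints hold; not an equilibrium.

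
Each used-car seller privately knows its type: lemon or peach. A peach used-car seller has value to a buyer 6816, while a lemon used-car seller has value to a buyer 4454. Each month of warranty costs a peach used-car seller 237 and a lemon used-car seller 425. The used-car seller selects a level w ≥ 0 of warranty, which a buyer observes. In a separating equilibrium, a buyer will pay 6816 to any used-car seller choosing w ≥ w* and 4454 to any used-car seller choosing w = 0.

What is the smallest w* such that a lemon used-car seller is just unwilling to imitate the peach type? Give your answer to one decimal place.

A lemon used-car seller choosing w = 0 receives 4454.
Imitating at w* instead would pay 6816 at cost 425·w*, netting 6816 − 425·w*.
Indifference: 4454 = 6816 − 425·w*, so w* = (6816 − 4454) / 425 ≈ 5.6.
At w* the lemon type's incentive constraint just binds; the peach type strictly prefers w* since its per-unit cost is lower.

5.6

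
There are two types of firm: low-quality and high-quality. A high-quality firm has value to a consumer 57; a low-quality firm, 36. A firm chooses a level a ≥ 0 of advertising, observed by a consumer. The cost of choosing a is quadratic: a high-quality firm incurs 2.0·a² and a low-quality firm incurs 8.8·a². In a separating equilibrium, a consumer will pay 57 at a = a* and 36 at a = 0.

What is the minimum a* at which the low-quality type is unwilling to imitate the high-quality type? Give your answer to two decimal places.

The low-quality type at a = 0 receives 36; imitating at a* yields 57 − 8.8·a*².
Indifference: 36 = 57 − 8.8·a*², so a*² = (57 − 36) / 8.8 ≈ 2.3864.
a* = √2.3864 ≈ 1.54.

1.54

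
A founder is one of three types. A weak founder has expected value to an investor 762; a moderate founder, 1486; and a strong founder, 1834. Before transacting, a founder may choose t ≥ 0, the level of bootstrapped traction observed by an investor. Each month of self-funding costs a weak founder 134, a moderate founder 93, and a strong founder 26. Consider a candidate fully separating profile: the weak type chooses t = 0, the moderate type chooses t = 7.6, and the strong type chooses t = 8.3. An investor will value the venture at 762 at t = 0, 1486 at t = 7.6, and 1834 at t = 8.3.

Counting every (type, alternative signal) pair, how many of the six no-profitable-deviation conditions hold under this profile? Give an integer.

5

Weak (own payoff 762): to t=7.6 gives 1486 − 134×7.6 = 467.6 → no gain ✓; to t=8.3 gives 1834 − 134×8.3 = 721.8 → no gain ✓.
Moderate (own payoff 1486 − 93×7.6 = 779.2): to t=0 gives 762 → no gain ✓; to t=8.3 gives 1834 − 93×8.3 = 1062.1 → profitable ✗.
Strong (own payoff 1834 − 26×8.3 = 1618.2): to t=0 gives 762 → no gain ✓; to t=7.6 gives 1486 − 26×7.6 = 1288.4 → no gain ✓.
5 of the 6 constraints hold; not an equilibrium.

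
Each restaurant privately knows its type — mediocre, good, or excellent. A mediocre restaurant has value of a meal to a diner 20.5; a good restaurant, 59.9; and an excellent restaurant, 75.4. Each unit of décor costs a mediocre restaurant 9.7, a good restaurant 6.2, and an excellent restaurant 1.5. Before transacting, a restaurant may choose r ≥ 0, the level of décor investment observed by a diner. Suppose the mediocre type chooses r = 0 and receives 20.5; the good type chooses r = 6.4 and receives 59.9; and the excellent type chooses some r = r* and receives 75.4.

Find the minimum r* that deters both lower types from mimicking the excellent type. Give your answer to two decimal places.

8.90

Good type (on-path payoff 59.9 − 6.2×6.4 = 20.22) won't mimic when 20.22 ≥ 75.4 − 6.2·r*, i.e. r* ≥ 8.90.
Mediocre type (on-path payoff 20.5) won't mimic when 20.5 ≥ 75.4 − 9.7·r*, i.e. r* ≥ 5.66.
Both must hold, so r* = max(5.66, 8.90) = 8.90. The good type's constraint binds.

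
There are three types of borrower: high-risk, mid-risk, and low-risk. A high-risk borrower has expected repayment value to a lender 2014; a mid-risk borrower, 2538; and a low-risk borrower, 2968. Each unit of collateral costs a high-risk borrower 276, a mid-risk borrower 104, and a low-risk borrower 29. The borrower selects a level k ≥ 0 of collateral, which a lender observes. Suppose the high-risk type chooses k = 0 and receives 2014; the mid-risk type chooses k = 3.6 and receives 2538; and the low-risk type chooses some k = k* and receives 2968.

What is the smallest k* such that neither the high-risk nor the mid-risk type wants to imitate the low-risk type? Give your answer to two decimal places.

7.73

Mid-risk type (on-path payoff 2538 − 104×3.6 = 2163.6) won't mimic when 2163.6 ≥ 2968 − 104·k*, i.e. k* ≥ 7.73.
High-risk type (on-path payoff 2014) won't mimic when 2014 ≥ 2968 − 276·k*, i.e. k* ≥ 3.46.
Both must hold, so k* = max(3.46, 7.73) = 7.73. The mid-risk type's constraint binds.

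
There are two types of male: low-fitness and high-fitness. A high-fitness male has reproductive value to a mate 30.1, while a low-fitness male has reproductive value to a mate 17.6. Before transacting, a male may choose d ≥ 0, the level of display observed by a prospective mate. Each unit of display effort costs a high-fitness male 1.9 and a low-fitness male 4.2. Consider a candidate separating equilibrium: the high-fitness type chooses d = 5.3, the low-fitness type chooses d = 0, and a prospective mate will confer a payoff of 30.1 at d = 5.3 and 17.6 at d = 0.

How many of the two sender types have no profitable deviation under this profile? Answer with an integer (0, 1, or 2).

2

High-fitness type: signal → 30.1 − 1.9 × 5.3 = 20.03; deviate to 0 → 17.6. IC holds (20.03 ≥ 17.6).
Low-fitness type: stay at 0 → 17.6; mimic → 30.1 − 4.2 × 5.3 = 7.84. IC holds (17.6 ≥ 7.84).
2 of 2 constraints hold, so this is a separating equilibrium.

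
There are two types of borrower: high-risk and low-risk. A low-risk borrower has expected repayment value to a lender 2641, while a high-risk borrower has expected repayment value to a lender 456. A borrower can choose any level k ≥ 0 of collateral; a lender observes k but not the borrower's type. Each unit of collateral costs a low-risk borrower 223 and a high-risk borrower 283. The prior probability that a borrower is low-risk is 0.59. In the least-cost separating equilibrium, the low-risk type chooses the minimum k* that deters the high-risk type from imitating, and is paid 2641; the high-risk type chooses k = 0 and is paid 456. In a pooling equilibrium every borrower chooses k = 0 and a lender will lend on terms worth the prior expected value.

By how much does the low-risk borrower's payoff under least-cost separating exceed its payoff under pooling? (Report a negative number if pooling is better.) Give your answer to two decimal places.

Least-cost separating signal: k* solves 456 = 2641 − 283·k*, so k* = (2641 − 456)/283 ≈ 7.7208.
Low-risk type's separating payoff: 2641 − 223 × k* = 2641 − 223 × (2641 − 456)/283 = 2641 − 487255/283 ≈ 919.2509.
Pooling payoff: 0.59 × 2641 + 0.41 × 456 = 1745.15.
Difference: 919.2509 − 1745.15 = -825.8991, i.e. -825.90 to two decimal places.
The low-risk type would prefer the pooling outcome.

-825.90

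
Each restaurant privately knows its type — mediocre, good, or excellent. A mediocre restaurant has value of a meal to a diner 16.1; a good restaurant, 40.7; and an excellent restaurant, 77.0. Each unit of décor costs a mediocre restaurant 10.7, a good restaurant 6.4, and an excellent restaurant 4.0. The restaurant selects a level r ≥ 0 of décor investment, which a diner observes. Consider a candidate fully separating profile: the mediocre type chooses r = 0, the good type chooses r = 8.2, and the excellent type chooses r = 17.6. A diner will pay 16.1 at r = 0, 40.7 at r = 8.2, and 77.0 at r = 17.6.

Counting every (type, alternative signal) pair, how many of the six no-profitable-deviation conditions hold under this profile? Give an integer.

3

Good (own payoff 40.7 − 6.4×8.2 = -11.78): to r=0 gives 16.1 → profitable ✗; to r=17.6 gives 77.0 − 6.4×17.6 = -35.64 → no gain ✓.
Excellent (own payoff 77.0 − 4.0×17.6 = 6.6): to r=0 gives 16.1 → profitable ✗; to r=8.2 gives 40.7 − 4.0×8.2 = 7.9 → profitable ✗.
Mediocre (own payoff 16.1): to r=8.2 gives 40.7 − 10.7×8.2 = -47.04 → no gain ✓; to r=17.6 gives 77.0 − 10.7×17.6 = -111.32 → no gain ✓.
3 of the 6 constraints hold; not an equilibrium.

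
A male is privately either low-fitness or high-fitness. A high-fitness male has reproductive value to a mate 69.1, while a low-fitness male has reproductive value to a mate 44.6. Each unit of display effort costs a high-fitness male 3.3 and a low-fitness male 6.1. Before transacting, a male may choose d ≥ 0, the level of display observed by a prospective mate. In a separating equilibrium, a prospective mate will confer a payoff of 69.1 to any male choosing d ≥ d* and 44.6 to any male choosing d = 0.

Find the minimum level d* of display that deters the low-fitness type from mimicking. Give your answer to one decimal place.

4.0

A low-fitness male choosing d = 0 receives 44.6.
Imitating at d* instead would pay 69.1 at cost 6.1·d*, netting 69.1 − 6.1·d*.
Indifference: 44.6 = 69.1 − 6.1·d*, so d* = (69.1 − 44.6) / 6.1 ≈ 4.0.
This is the low-fitness type's binding incentive-compatibility constraint; any d ≥ 4.0 sustains separation on that side.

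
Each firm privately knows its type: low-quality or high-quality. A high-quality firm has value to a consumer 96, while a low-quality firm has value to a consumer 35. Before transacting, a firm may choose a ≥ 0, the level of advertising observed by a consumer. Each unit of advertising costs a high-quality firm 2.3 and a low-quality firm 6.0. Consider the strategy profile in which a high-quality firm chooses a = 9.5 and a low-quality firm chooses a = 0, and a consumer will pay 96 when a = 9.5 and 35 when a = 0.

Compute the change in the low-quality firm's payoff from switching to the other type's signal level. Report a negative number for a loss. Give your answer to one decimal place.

Playing a = 0 the low-quality firm receives 35.
Deviating to a = 9.5 brings payment 96 at cost 6.0 × 9.5 = 57, netting 39.
Gain from deviating: 39 − 35 = 4.0.
The gain is positive, so the low-quality type's incentive-compatibility constraint is violated — this profile is not a separating equilibrium.

4.0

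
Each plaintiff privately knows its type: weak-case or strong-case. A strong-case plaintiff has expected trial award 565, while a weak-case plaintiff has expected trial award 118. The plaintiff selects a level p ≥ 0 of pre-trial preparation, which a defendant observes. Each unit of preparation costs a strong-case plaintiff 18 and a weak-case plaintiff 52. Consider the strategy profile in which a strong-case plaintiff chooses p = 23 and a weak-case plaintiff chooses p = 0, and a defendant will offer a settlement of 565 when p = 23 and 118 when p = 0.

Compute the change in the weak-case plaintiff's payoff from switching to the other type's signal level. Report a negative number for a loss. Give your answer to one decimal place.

-749.0

Playing p = 0 the weak-case plaintiff receives 118.
Deviating to p = 23 brings payment 565 at cost 52 × 23 = 1196, netting -631.
Gain from deviating: -631 − 118 = -749.0.
The gain is negative, so the weak-case type's incentive-compatibility constraint is satisfied.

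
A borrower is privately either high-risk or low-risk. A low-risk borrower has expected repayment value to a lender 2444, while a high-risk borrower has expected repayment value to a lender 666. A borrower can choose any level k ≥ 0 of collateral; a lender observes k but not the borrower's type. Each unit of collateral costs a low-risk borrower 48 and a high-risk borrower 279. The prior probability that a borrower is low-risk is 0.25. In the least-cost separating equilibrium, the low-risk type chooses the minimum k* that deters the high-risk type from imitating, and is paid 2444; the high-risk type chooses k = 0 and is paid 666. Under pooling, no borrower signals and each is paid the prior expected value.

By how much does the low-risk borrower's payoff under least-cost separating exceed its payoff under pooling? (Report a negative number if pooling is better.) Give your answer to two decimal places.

Least-cost separating signal: k* solves 666 = 2444 − 279·k*, so k* = (2444 − 666)/279 ≈ 6.3728.
Low-risk type's separating payoff: 2444 − 48 × k* = 2444 − 48 × (2444 − 666)/279 = 2444 − 85344/279 ≈ 2138.1075.
Pooling payoff: 0.25 × 2444 + 0.75 × 666 = 1110.5.
Difference: 2138.1075 − 1110.5 = 1027.6075, i.e. 1027.61 to two decimal places.
The low-risk type prefers to separate.

1027.61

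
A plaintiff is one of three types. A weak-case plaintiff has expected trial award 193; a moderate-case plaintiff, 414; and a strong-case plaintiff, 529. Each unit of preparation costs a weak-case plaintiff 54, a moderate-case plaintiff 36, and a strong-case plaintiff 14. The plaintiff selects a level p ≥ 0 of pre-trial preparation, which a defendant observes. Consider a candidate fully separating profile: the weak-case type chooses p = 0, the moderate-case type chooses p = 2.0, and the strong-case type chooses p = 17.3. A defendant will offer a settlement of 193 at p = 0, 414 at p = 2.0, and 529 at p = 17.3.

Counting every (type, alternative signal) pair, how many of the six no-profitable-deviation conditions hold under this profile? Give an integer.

4

Moderate-case (own payoff 414 − 36×2.0 = 342): to p=0 gives 193 → no gain ✓; to p=17.3 gives 529 − 36×17.3 = -93.8 → no gain ✓.
Weak-case (own payoff 193): to p=2.0 gives 414 − 54×2.0 = 306 → profitable ✗; to p=17.3 gives 529 − 54×17.3 = -405.2 → no gain ✓.
Strong-case (own payoff 529 − 14×17.3 = 286.8): to p=0 gives 193 → no gain ✓; to p=2.0 gives 414 − 14×2.0 = 386 → profitable ✗.
4 of the 6 constraints hold; not an equilibrium.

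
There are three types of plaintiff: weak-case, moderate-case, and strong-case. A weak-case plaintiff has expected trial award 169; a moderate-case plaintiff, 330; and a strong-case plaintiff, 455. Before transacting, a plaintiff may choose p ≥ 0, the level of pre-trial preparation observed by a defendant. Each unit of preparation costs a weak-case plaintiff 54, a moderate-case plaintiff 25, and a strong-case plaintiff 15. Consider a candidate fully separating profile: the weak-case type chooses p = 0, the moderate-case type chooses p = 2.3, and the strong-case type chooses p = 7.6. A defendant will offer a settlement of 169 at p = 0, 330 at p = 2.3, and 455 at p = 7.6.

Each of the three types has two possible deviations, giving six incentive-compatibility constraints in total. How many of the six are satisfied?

5

Weak-case (own payoff 169): to p=2.3 gives 330 − 54×2.3 = 205.8 → profitable ✗; to p=7.6 gives 455 − 54×7.6 = 44.6 → no gain ✓.
Strong-case (own payoff 455 − 15×7.6 = 341): to p=0 gives 169 → no gain ✓; to p=2.3 gives 330 − 15×2.3 = 295.5 → no gain ✓.
Moderate-case (own payoff 330 − 25×2.3 = 272.5): to p=0 gives 169 → no gain ✓; to p=7.6 gives 455 − 25×7.6 = 265 → no gain ✓.
5 of the 6 constraints hold; not an equilibrium.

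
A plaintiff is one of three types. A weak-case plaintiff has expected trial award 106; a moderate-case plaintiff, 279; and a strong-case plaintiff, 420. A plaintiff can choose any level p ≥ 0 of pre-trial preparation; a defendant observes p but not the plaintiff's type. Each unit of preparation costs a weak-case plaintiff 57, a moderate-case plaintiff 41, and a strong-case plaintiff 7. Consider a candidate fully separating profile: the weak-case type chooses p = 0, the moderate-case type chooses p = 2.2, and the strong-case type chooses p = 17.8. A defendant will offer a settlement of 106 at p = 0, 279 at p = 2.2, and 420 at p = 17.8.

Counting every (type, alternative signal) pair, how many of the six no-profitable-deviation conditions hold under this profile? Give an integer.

Strong-case (own payoff 420 − 7×17.8 = 295.4): to p=0 gives 106 → no gain ✓; to p=2.2 gives 279 − 7×2.2 = 263.6 → no gain ✓.
Weak-case (own payoff 106): to p=2.2 gives 279 − 57×2.2 = 153.6 → profitable ✗; to p=17.8 gives 420 − 57×17.8 = -594.6 → no gain ✓.
Moderate-case (own payoff 279 − 41×2.2 = 188.8): to p=0 gives 106 → no gain ✓; to p=17.8 gives 420 − 41×17.8 = -309.8 → no gain ✓.
5 of the 6 constraints hold; not an equilibrium.

5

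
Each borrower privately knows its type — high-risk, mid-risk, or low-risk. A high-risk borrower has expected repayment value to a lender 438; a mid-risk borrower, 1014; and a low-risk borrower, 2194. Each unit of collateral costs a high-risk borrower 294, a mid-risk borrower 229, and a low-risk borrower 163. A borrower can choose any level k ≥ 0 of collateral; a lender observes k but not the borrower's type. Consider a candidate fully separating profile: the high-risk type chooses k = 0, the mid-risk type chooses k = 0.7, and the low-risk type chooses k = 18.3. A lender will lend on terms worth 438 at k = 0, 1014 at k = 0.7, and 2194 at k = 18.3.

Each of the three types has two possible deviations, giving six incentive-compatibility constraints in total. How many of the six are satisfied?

3

Mid-risk (own payoff 1014 − 229×0.7 = 853.7): to k=0 gives 438 → no gain ✓; to k=18.3 gives 2194 − 229×18.3 = -1996.7 → no gain ✓.
High-risk (own payoff 438): to k=0.7 gives 1014 − 294×0.7 = 808.2 → profitable ✗; to k=18.3 gives 2194 − 294×18.3 = -3186.2 → no gain ✓.
Low-risk (own payoff 2194 − 163×18.3 = -788.9): to k=0 gives 438 → profitable ✗; to k=0.7 gives 1014 − 163×0.7 = 899.9 → profitable ✗.
3 of the 6 constraints hold; not an equilibrium.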